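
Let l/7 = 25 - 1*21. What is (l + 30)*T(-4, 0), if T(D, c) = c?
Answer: 0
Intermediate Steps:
l = 28 (l = 7*(25 - 1*21) = 7*(25 - 21) = 7*4 = 28)
(l + 30)*T(-4, 0) = (28 + 30)*0 = 58*0 = 0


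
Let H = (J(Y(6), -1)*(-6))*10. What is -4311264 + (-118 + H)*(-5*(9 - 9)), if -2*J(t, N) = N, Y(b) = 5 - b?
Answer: -4311264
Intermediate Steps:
J(t, N) = -N/2
H = -30 (H = (-½*(-1)*(-6))*10 = ((½)*(-6))*10 = -3*10 = -30)
-4311264 + (-118 + H)*(-5*(9 - 9)) = -4311264 + (-118 - 30)*(-5*(9 - 9)) = -4311264 - (-740)*0 = -4311264 - 148*0 = -4311264 + 0 = -4311264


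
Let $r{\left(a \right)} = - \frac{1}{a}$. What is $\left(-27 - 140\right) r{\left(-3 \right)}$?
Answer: $- \frac{167}{3} \approx -55.667$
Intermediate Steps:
$\left(-27 - 140\right) r{\left(-3 \right)} = \left(-27 - 140\right) \left(- \frac{1}{-3}\right) = - 167 \left(\left(-1\right) \left(- \frac{1}{3}\right)\right) = \left(-167\right) \frac{1}{3} = - \frac{167}{3}$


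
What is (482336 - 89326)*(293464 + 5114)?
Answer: 117344139780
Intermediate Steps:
(482336 - 89326)*(293464 + 5114) = 393010*298578 = 117344139780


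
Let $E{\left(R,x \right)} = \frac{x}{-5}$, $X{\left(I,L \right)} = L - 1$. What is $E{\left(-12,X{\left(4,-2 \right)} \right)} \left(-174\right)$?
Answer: $- \frac{522}{5} \approx -104.4$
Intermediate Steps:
$X{\left(I,L \right)} = -1 + L$ ($X{\left(I,L \right)} = L - 1 = -1 + L$)
$E{\left(R,x \right)} = - \frac{x}{5}$ ($E{\left(R,x \right)} = x \left(- \frac{1}{5}\right) = - \frac{x}{5}$)
$E{\left(-12,X{\left(4,-2 \right)} \right)} \left(-174\right) = - \frac{-1 - 2}{5} \left(-174\right) = \left(- \frac{1}{5}\right) \left(-3\right) \left(-174\right) = \frac{3}{5} \left(-174\right) = - \frac{522}{5}$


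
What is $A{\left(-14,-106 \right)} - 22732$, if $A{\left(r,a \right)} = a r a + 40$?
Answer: $-179996$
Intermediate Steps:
$A{\left(r,a \right)} = 40 + r a^{2}$ ($A{\left(r,a \right)} = r a^{2} + 40 = 40 + r a^{2}$)
$A{\left(-14,-106 \right)} - 22732 = \left(40 - 14 \left(-106\right)^{2}\right) - 22732 = \left(40 - 157304\right) - 22732 = -157264 - 22732 = -179996$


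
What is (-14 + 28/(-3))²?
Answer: 4900/9 ≈ 544.44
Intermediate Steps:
(-14 + 28/(-3))² = (-14 + 28*(-⅓))² = (-14 - 28/3)² = (-70/3)² = 4900/9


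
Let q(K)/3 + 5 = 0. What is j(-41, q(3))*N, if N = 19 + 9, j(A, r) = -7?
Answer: -196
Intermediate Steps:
q(K) = -15 (q(K) = -15 + 3*0 = -15 + 0 = -15)
N = 28
j(-41, q(3))*N = -7*28 = -196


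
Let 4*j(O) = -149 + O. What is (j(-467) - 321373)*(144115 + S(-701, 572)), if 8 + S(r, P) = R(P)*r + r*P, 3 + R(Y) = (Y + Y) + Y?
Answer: 468682834306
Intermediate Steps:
j(O) = -149/4 + O/4 (j(O) = (-149 + O)/4 = -149/4 + O/4)
R(Y) = -3 + 3*Y (R(Y) = -3 + ((Y + Y) + Y) = -3 + (2*Y + Y) = -3 + 3*Y)
S(r, P) = -8 + P*r + r*(-3 + 3*P) (S(r, P) = -8 + ((-3 + 3*P)*r + r*P) = -8 + (r*(-3 + 3*P) + P*r) = -8 + (P*r + r*(-3 + 3*P)) = -8 + P*r + r*(-3 + 3*P))
(j(-467) - 321373)*(144115 + S(-701, 572)) = ((-149/4 + (1/4)*(-467)) - 321373)*(144115 + (-8 - 3*(-701) + 4*572*(-701))) = ((-149/4 - 467/4) - 321373)*(144115 + (-8 + 2103 - 1603888)) = (-154 - 321373)*(144115 - 1601793) = -321527*(-1457678) = 468682834306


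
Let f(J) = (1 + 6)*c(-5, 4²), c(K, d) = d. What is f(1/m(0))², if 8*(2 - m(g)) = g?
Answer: 12544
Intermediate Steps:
m(g) = 2 - g/8
f(J) = 112 (f(J) = (1 + 6)*4² = 7*16 = 112)
f(1/m(0))² = 112² = 12544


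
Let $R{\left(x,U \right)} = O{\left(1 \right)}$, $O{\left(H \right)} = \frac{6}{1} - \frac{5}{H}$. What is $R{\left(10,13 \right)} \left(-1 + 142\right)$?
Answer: $141$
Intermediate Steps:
$O{\left(H \right)} = 6 - \frac{5}{H}$ ($O{\left(H \right)} = 6 \cdot 1 - \frac{5}{H} = 6 - \frac{5}{H}$)
$R{\left(x,U \right)} = 1$ ($R{\left(x,U \right)} = 6 - \frac{5}{1} = 6 - 5 = 1$)
$R{\left(10,13 \right)} \left(-1 + 142\right) = 1 \left(-1 + 142\right) = 1 \cdot 141 = 141$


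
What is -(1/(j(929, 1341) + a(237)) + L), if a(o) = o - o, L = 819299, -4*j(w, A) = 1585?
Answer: -1298588911/1585 ≈ -8.1930e+5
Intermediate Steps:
j(w, A) = -1585/4 (j(w, A) = -¼*1585 = -1585/4)
a(o) = 0
-(1/(j(929, 1341) + a(237)) + L) = -(1/(-1585/4 + 0) + 819299) = -(1/(-1585/4) + 819299) = -(-4/1585 + 819299) = -1*1298588911/1585 = -1298588911/1585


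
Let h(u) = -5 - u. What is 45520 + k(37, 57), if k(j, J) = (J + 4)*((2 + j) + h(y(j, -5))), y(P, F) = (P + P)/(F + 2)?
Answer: 147296/3 ≈ 49099.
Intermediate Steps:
y(P, F) = 2*P/(2 + F) (y(P, F) = (2*P)/(2 + F) = 2*P/(2 + F))
k(j, J) = (-3 + 5*j/3)*(4 + J) (k(j, J) = (J + 4)*((2 + j) + (-5 - 2*j/(2 - 5))) = (4 + J)*((2 + j) + (-5 - 2*j/(-3))) = (4 + J)*((2 + j) + (-5 - 2*j*(-1)/3)) = (4 + J)*((2 + j) + (-5 - (-2)*j/3)) = (4 + J)*((2 + j) + (-5 + 2*j/3)) = (4 + J)*(-3 + 5*j/3) = (-3 + 5*j/3)*(4 + J))
45520 + k(37, 57) = 45520 + (-12 - 3*57 + (20/3)*37 + (5/3)*57*37) = 45520 + (-12 - 171 + 740/3 + 3515) = 45520 + 10736/3 = 147296/3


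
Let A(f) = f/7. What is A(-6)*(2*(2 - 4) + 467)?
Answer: -2778/7 ≈ -396.86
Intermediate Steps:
A(f) = f/7 (A(f) = f*(⅐) = f/7)
A(-6)*(2*(2 - 4) + 467) = ((⅐)*(-6))*(2*(2 - 4) + 467) = -6*(2*(-2) + 467)/7 = -6*(-4 + 467)/7 = -6/7*463 = -2778/7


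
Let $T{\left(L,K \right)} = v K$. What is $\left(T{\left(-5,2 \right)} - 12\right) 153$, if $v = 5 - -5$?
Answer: $1224$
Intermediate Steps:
$v = 10$ ($v = 5 + 5 = 10$)
$T{\left(L,K \right)} = 10 K$
$\left(T{\left(-5,2 \right)} - 12\right) 153 = \left(10 \cdot 2 - 12\right) 153 = \left(20 - 12\right) 153 = 8 \cdot 153 = 1224$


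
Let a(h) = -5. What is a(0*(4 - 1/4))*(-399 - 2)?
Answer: 2005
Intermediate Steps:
a(0*(4 - 1/4))*(-399 - 2) = -5*(-399 - 2) = -5*(-401) = 2005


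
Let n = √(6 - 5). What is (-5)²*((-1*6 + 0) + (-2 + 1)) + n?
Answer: -174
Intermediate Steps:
n = 1 (n = √1 = 1)
(-5)²*((-1*6 + 0) + (-2 + 1)) + n = (-5)²*((-1*6 + 0) + (-2 + 1)) + 1 = 25*((-6 + 0) - 1) + 1 = 25*(-6 - 1) + 1 = 25*(-7) + 1 = -175 + 1 = -174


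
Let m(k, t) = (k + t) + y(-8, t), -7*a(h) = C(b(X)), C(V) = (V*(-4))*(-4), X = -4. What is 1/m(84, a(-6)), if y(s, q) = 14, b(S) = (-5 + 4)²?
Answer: 7/670 ≈ 0.010448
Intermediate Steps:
b(S) = 1 (b(S) = (-1)² = 1)
C(V) = 16*V (C(V) = -4*V*(-4) = 16*V)
a(h) = -16/7
m(k, t) = 14 + k + t (m(k, t) = (k + t) + 14 = 14 + k + t)
1/m(84, a(-6)) = 1/(14 + 84 - 16/7) = 1/(670/7) = 7/670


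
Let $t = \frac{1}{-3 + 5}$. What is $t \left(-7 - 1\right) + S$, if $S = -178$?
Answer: $-182$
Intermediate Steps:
$t = \frac{1}{2} \approx 0.5$
$t \left(-7 - 1\right) + S = \frac{-7 - 1}{2} - 178 = \frac{1}{2} \left(-8\right) - 178 = -4 - 178 = -182$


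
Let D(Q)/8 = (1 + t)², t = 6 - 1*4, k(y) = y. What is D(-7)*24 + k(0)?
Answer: 1728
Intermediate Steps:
t = 2 (t = 6 - 4 = 2)
D(Q) = 72 (D(Q) = 8*(1 + 2)² = 8*3² = 8*9 = 72)
D(-7)*24 + k(0) = 72*24 + 0 = 1728 + 0 = 1728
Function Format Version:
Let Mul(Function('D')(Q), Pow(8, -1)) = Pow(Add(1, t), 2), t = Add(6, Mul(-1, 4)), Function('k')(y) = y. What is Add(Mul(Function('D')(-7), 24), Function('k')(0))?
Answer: 1728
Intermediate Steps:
t = 2 (t = Add(6, -4) = 2)
Function('D')(Q) = 72 (Function('D')(Q) = Mul(8, Pow(Add(1, 2), 2)) = Mul(8, Pow(3, 2)) = Mul(8, 9) = 72)
Add(Mul(Function('D')(-7), 24), Function('k')(0)) = Add(Mul(72, 24), 0) = Add(1728, 0) = 1728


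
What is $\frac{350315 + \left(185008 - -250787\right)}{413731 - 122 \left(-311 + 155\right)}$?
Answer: $\frac{786110}{432763} \approx 1.8165$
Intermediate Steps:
$\frac{350315 + \left(185008 - -250787\right)}{413731 - 122 \left(-311 + 155\right)} = \frac{350315 + \left(185008 + 250787\right)}{413731 - -19032} = \frac{350315 + 435795}{413731 + 19032} = \frac{786110}{432763}$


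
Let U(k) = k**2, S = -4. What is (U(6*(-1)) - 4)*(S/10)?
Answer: -64/5 ≈ -12.800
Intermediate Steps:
(U(6*(-1)) - 4)*(S/10) = ((6*(-1))**2 - 4)*(-4/10) = ((-6)**2 - 4)*(-4*1/10) = (36 - 4)*(-2/5) = 32*(-2/5) = -64/5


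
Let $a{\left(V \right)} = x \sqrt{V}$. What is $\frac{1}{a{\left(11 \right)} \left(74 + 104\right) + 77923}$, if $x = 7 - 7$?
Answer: $\frac{1}{77923} \approx 1.2833 \cdot 10^{-5}$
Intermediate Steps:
$x = 0$ ($x = 7 - 7 = 0$)
$a{\left(V \right)} = 0$ ($a{\left(V \right)} = 0 \sqrt{V} = 0$)
$\frac{1}{a{\left(11 \right)} \left(74 + 104\right) + 77923} = \frac{1}{0 \left(74 + 104\right) + 77923} = \frac{1}{0 \cdot 178 + 77923} = \frac{1}{0 + 77923} = \frac{1}{77923}$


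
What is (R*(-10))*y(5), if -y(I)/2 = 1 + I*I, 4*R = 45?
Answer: 5850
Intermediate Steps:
R = 45/4 (R = (1/4)*45 = 45/4 ≈ 11.250)
y(I) = -2 - 2*I**2 (y(I) = -2*(1 + I*I) = -2*(1 + I**2) = -2 - 2*I**2)
(R*(-10))*y(5) = ((45/4)*(-10))*(-2 - 2*5**2) = -225*(-2 - 2*25)/2 = -225*(-2 - 50)/2 = -225/2*(-52) = 5850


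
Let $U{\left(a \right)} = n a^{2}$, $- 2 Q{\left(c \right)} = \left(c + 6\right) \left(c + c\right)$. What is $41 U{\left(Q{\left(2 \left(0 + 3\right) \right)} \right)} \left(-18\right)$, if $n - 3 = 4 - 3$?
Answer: $-15303168$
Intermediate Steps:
$Q{\left(c \right)} = - c \left(6 + c\right)$ ($Q{\left(c \right)} = - \frac{\left(c + 6\right) \left(c + c\right)}{2} = - \frac{\left(6 + c\right) 2 c}{2} = - \frac{2 c \left(6 + c\right)}{2} = - c \left(6 + c\right)$)
$n = 4$ ($n = 3 + \left(4 - 3\right) = 3 + 1 = 4$)
$U{\left(a \right)} = 4 a^{2}$
$41 U{\left(Q{\left(2 \left(0 + 3\right) \right)} \right)} \left(-18\right) = 41 \cdot 4 \left(- 2 \left(0 + 3\right) \left(6 + 2 \left(0 + 3\right)\right)\right)^{2} \left(-18\right) = 41 \cdot 4 \left(- 2 \cdot 3 \left(6 + 2 \cdot 3\right)\right)^{2} \left(-18\right) = 41 \cdot 4 \left(\left(-1\right) 6 \left(6 + 6\right)\right)^{2} \left(-18\right) = 41 \cdot 4 \left(\left(-1\right) 6 \cdot 12\right)^{2} \left(-18\right) = 41 \cdot 4 \left(-72\right)^{2} \left(-18\right) = 41 \cdot 4 \cdot 5184 \left(-18\right) = 41 \cdot 20736 \left(-18\right) = 850176 \left(-18\right) = -15303168$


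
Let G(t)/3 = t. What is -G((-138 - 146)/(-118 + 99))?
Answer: -852/19 ≈ -44.842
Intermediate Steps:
G(t) = 3*t
-G((-138 - 146)/(-118 + 99)) = -3*(-138 - 146)/(-118 + 99) = -3*(-284/(-19)) = -3*(-284*(-1/19)) = -3*284/19 = -1*852/19 = -852/19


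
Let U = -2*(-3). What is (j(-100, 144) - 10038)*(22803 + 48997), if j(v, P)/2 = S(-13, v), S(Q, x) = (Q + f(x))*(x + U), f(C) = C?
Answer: 804590800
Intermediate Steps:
U = 6
S(Q, x) = (6 + x)*(Q + x) (S(Q, x) = (Q + x)*(x + 6) = (Q + x)*(6 + x) = (6 + x)*(Q + x))
j(v, P) = -156 - 14*v + 2*v² (j(v, P) = 2*(v² + 6*(-13) + 6*v - 13*v) = 2*(v² - 78 + 6*v - 13*v) = 2*(-78 + v² - 7*v) = -156 - 14*v + 2*v²)
(j(-100, 144) - 10038)*(22803 + 48997) = ((-156 - 14*(-100) + 2*(-100)²) - 10038)*(22803 + 48997) = ((-156 + 1400 + 2*10000) - 10038)*71800 = ((-156 + 1400 + 20000) - 10038)*71800 = (21244 - 10038)*71800 = 11206*71800 = 804590800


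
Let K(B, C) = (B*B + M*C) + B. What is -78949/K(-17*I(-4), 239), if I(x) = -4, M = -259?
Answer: 78949/57209 ≈ 1.3800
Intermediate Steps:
K(B, C) = B + B² - 259*C (K(B, C) = (B*B - 259*C) + B = (B² - 259*C) + B = B + B² - 259*C)
-78949/K(-17*I(-4), 239) = -78949/(-17*(-4) + (-17*(-4))² - 259*239) = -78949/(68 + 68² - 61901) = -78949/(68 + 4624 - 61901) = -78949/(-57209) = -78949*(-1/57209) = 78949/57209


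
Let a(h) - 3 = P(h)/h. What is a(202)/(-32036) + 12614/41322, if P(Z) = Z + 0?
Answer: 50492102/165473949 ≈ 0.30514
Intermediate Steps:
P(Z) = Z
a(h) = 4 (a(h) = 3 + h/h = 3 + 1 = 4)
a(202)/(-32036) + 12614/41322 = 4/(-32036) + 12614/41322 = 4*(-1/32036) + 12614*(1/41322) = -1/8009 + 6307/20661 = 50492102/165473949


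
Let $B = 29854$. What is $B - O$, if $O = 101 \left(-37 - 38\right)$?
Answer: $37429$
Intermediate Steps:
$O = -7575$ ($O = 101 \left(-75\right) = -7575$)
$B - O = 29854 - -7575 = 29854 + 7575 = 37429$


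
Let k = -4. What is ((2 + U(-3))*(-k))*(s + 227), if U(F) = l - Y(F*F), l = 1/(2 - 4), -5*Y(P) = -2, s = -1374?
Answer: -25234/5 ≈ -5046.8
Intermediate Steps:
Y(P) = 2/5 (Y(P) = -1/5*(-2) = 2/5)
l = -1/2 (l = 1/(-2) = -1/2 ≈ -0.50000)
U(F) = -9/10 (U(F) = -1/2 - 1*2/5 = -1/2 - 2/5 = -9/10)
((2 + U(-3))*(-k))*(s + 227) = ((2 - 9/10)*(-1*(-4)))*(-1374 + 227) = ((11/10)*4)*(-1147) = (22/5)*(-1147) = -25234/5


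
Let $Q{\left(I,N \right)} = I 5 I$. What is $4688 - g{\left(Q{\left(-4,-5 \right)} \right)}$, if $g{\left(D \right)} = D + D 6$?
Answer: $4128$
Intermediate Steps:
$Q{\left(I,N \right)} = 5 I^{2}$ ($Q{\left(I,N \right)} = 5 I I = 5 I^{2}$)
$g{\left(D \right)} = 7 D$ ($g{\left(D \right)} = D + 6 D = 7 D$)
$4688 - g{\left(Q{\left(-4,-5 \right)} \right)} = 4688 - 7 \cdot 5 \left(-4\right)^{2} = 4688 - 7 \cdot 5 \cdot 16 = 4688 - 7 \cdot 80 = 4688 - 560 = 4128$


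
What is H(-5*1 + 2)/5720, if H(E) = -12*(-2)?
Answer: 3/715 ≈ 0.0041958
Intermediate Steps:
H(E) = 24
H(-5*1 + 2)/5720 = 24/5720 = 24*(1/5720) = 3/715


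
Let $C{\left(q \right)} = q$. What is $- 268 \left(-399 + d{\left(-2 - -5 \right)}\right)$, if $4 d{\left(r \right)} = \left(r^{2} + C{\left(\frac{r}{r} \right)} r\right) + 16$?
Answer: $105056$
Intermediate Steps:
$d{\left(r \right)} = 4 + \frac{r}{4} + \frac{r^{2}}{4}$ ($d{\left(r \right)} = \frac{\left(r^{2} + \frac{r}{r} r\right) + 16}{4} = \frac{\left(r^{2} + 1 r\right) + 16}{4} = \frac{\left(r^{2} + r\right) + 16}{4} = \frac{\left(r + r^{2}\right) + 16}{4} = \frac{16 + r + r^{2}}{4} = 4 + \frac{r}{4} + \frac{r^{2}}{4}$)
$- 268 \left(-399 + d{\left(-2 - -5 \right)}\right) = - 268 \left(-399 + \left(4 + \frac{-2 - -5}{4} + \frac{\left(-2 - -5\right)^{2}}{4}\right)\right) = - 268 \left(-399 + \left(4 + \frac{-2 + 5}{4} + \frac{\left(-2 + 5\right)^{2}}{4}\right)\right) = - 268 \left(-399 + \left(4 + \frac{1}{4} \cdot 3 + \frac{3^{2}}{4}\right)\right) = - 268 \left(-399 + \left(4 + \frac{3}{4} + \frac{1}{4} \cdot 9\right)\right) = - 268 \left(-399 + \left(4 + \frac{3}{4} + \frac{9}{4}\right)\right) = - 268 \left(-399 + 7\right) = \left(-268\right) \left(-392\right) = 105056$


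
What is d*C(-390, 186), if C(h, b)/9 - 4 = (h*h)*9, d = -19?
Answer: -234082584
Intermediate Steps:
C(h, b) = 36 + 81*h² (C(h, b) = 36 + 9*((h*h)*9) = 36 + 9*(h²*9) = 36 + 9*(9*h²) = 36 + 81*h²)
d*C(-390, 186) = -19*(36 + 81*(-390)²) = -19*(36 + 81*152100) = -19*(36 + 12320100) = -19*12320136 = -234082584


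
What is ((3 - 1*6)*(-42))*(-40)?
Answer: -5040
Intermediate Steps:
((3 - 1*6)*(-42))*(-40) = ((3 - 6)*(-42))*(-40) = -3*(-42)*(-40) = 126*(-40) = -5040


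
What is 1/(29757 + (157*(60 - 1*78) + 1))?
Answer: 1/26932 ≈ 3.7131e-5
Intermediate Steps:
1/(29757 + (157*(60 - 1*78) + 1)) = 1/(29757 + (157*(60 - 78) + 1)) = 1/(29757 + (157*(-18) + 1)) = 1/(29757 + (-2826 + 1)) = 1/(29757 - 2825) = 1/26932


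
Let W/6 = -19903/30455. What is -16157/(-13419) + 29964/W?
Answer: -2040604598359/267078357 ≈ -7640.5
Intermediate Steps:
W = -119418/30455 (W = 6*(-19903/30455) = -119418/30455 ≈ -3.9211)
-16157/(-13419) + 29964/W = -16157/(-13419) + 29964/(-119418/30455) = -16157*(-1/13419) + 29964*(-30455/119418) = 16157/13419 - 152092270/19903 = -2040604598359/267078357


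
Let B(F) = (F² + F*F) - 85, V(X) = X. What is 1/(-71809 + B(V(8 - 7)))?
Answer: -1/71892 ≈ -1.3910e-5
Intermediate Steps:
B(F) = -85 + 2*F² (B(F) = (F² + F²) - 85 = 2*F² - 85 = -85 + 2*F²)
1/(-71809 + B(V(8 - 7))) = 1/(-71809 + (-85 + 2*(8 - 7)²)) = 1/(-71809 + (-85 + 2*1²)) = 1/(-71809 + (-85 + 2*1)) = 1/(-71809 + (-85 + 2)) = 1/(-71809 - 83) = 1/(-71892) = -1/71892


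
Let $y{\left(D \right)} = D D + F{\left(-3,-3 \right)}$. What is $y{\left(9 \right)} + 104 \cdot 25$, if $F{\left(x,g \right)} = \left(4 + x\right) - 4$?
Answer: $2678$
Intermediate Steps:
$F{\left(x,g \right)} = x$
$y{\left(D \right)} = -3 + D^{2}$ ($y{\left(D \right)} = D D - 3 = D^{2} - 3 = -3 + D^{2}$)
$y{\left(9 \right)} + 104 \cdot 25 = \left(-3 + 9^{2}\right) + 104 \cdot 25 = \left(-3 + 81\right) + 2600 = 78 + 2600 = 2678$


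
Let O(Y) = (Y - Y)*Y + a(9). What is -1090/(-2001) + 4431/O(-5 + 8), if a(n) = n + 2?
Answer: 8878421/22011 ≈ 403.36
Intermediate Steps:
a(n) = 2 + n
O(Y) = 11 (O(Y) = (Y - Y)*Y + (2 + 9) = 0*Y + 11 = 0 + 11 = 11)
-1090/(-2001) + 4431/O(-5 + 8) = -1090/(-2001) + 4431/11 = -1090*(-1/2001) + 4431*(1/11) = 1090/2001 + 4431/11 = 8878421/22011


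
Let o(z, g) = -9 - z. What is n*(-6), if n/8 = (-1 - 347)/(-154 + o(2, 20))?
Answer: -5568/55 ≈ -101.24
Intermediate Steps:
n = 928/55 (n = 8*((-1 - 347)/(-154 + (-9 - 1*2))) = 8*(-348/(-154 + (-9 - 2))) = 8*(-348/(-154 - 11)) = 8*(-348/(-165)) = 8*(-348*(-1/165)) = 8*(116/55) = 928/55 ≈ 16.873)
n*(-6) = (928/55)*(-6) = -5568/55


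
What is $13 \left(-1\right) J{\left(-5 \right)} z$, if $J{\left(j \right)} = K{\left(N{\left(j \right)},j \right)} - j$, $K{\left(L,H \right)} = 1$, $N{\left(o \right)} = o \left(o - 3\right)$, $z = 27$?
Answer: $-2106$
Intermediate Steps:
$N{\left(o \right)} = o \left(-3 + o\right)$
$J{\left(j \right)} = 1 - j$
$13 \left(-1\right) J{\left(-5 \right)} z = 13 \left(-1\right) \left(1 - -5\right) 27 = - 13 \left(1 + 5\right) 27 = \left(-13\right) 6 \cdot 27 = \left(-78\right) 27 = -2106$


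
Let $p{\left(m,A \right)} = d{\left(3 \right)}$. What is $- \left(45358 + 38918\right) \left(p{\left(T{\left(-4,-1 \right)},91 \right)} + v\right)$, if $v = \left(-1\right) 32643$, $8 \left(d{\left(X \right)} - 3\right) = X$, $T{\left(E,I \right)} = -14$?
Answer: $\frac{5501474073}{2} \approx 2.7507 \cdot 10^{9}$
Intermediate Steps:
$d{\left(X \right)} = 3 + \frac{X}{8}$
$p{\left(m,A \right)} = \frac{27}{8}$ ($p{\left(m,A \right)} = 3 + \frac{1}{8} \cdot 3 = 3 + \frac{3}{8} = \frac{27}{8}$)
$v = -32643$
$- \left(45358 + 38918\right) \left(p{\left(T{\left(-4,-1 \right)},91 \right)} + v\right) = - \left(45358 + 38918\right) \left(\frac{27}{8} - 32643\right) = - \frac{84276 \left(-261117\right)}{8} = \left(-1\right) \left(- \frac{5501474073}{2}\right) = \frac{5501474073}{2}$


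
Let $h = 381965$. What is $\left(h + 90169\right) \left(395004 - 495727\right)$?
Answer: $-47554752882$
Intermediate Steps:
$\left(h + 90169\right) \left(395004 - 495727\right) = \left(381965 + 90169\right) \left(395004 - 495727\right) = 472134 \left(-100723\right) = -47554752882$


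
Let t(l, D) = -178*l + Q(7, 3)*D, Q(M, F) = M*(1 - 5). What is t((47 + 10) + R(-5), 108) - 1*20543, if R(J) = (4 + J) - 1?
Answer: -33357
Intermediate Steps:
Q(M, F) = -4*M (Q(M, F) = M*(-4) = -4*M)
R(J) = 3 + J
t(l, D) = -178*l - 28*D (t(l, D) = -178*l + (-4*7)*D = -178*l - 28*D)
t((47 + 10) + R(-5), 108) - 1*20543 = (-178*((47 + 10) + (3 - 5)) - 28*108) - 1*20543 = (-178*(57 - 2) - 3024) - 20543 = (-178*55 - 3024) - 20543 = (-9790 - 3024) - 20543 = -12814 - 20543 = -33357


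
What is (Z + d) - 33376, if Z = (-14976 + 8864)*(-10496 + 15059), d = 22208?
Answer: -27900224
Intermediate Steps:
Z = -27889056 (Z = -6112*4563 = -27889056)
(Z + d) - 33376 = (-27889056 + 22208) - 33376 = -27866848 - 33376 = -27900224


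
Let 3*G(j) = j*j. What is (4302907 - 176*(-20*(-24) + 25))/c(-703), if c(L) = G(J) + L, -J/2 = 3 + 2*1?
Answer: -12642081/2009 ≈ -6292.7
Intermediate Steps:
J = -10 (J = -2*(3 + 2*1) = -2*(3 + 2) = -2*5 = -10)
G(j) = j²/3 (G(j) = (j*j)/3 = j²/3)
c(L) = 100/3 + L (c(L) = (⅓)*(-10)² + L = (⅓)*100 + L = 100/3 + L)
(4302907 - 176*(-20*(-24) + 25))/c(-703) = (4302907 - 176*(-20*(-24) + 25))/(100/3 - 703) = (4302907 - 176*(480 + 25))/(-2009/3) = (4302907 - 176*505)*(-3/2009) = (4302907 - 1*88880)*(-3/2009) = (4302907 - 88880)*(-3/2009) = 4214027*(-3/2009) = -12642081/2009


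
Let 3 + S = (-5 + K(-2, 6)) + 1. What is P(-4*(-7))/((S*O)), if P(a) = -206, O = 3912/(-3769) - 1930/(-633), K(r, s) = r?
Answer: 81911677/7196811 ≈ 11.382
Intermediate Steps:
S = -9 (S = -3 + ((-5 - 2) + 1) = -3 + (-7 + 1) = -3 - 6 = -9)
O = 4797874/2385777 (O = 3912*(-1/3769) - 1930*(-1/633) = -3912/3769 + 1930/633 = 4797874/2385777 ≈ 2.0110)
P(-4*(-7))/((S*O)) = -206/((-9*4797874/2385777)) = -206/(-14393622/795259) = -206*(-795259/14393622) = 81911677/7196811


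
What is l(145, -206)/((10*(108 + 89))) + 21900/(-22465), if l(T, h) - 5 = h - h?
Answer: -1721227/1770242 ≈ -0.97231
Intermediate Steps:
l(T, h) = 5 (l(T, h) = 5 + (h - h) = 5 + 0 = 5)
l(145, -206)/((10*(108 + 89))) + 21900/(-22465) = 5/((10*(108 + 89))) + 21900/(-22465) = 5/((10*197)) + 21900*(-1/22465) = 5/1970 - 4380/4493 = 5*(1/1970) - 4380/4493 = 1/394 - 4380/4493 = -1721227/1770242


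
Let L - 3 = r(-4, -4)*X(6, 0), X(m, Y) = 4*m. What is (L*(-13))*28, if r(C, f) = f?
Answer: 33852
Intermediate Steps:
L = -93 (L = 3 - 16*6 = 3 - 4*24 = 3 - 96 = -93)
(L*(-13))*28 = -93*(-13)*28 = 1209*28 = 33852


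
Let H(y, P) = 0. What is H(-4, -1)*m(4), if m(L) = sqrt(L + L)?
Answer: 0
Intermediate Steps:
m(L) = sqrt(2)*sqrt(L) (m(L) = sqrt(2*L) = sqrt(2)*sqrt(L))
H(-4, -1)*m(4) = 0*(sqrt(2)*sqrt(4)) = 0*(sqrt(2)*2) = 0*(2*sqrt(2)) = 0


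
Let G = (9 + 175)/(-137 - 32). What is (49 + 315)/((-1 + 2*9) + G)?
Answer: 61516/2689 ≈ 22.877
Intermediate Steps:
G = -184/169 (G = 184/(-169) = 184*(-1/169) = -184/169 ≈ -1.0888)
(49 + 315)/((-1 + 2*9) + G) = (49 + 315)/((-1 + 2*9) - 184/169) = 364/((-1 + 18) - 184/169) = 364/(17 - 184/169) = 364/(2689/169) = 364*(169/2689) = 61516/2689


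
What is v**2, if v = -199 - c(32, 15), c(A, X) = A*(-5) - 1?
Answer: 1444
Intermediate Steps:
c(A, X) = -1 - 5*A (c(A, X) = -5*A - 1 = -1 - 5*A)
v = -38 (v = -199 - (-1 - 5*32) = -199 - (-1 - 160) = -199 - 1*(-161) = -199 + 161 = -38)
v**2 = (-38)**2 = 1444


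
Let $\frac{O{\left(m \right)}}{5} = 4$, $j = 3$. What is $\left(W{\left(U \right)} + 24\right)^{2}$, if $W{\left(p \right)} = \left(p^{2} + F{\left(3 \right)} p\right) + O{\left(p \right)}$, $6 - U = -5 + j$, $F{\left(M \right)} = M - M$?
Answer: $11664$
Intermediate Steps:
$O{\left(m \right)} = 20$ ($O{\left(m \right)} = 5 \cdot 4 = 20$)
$F{\left(M \right)} = 0$
$U = 8$ ($U = 6 - \left(-5 + 3\right) = 6 - -2 = 6 + 2 = 8$)
$W{\left(p \right)} = 20 + p^{2}$ ($W{\left(p \right)} = \left(p^{2} + 0 p\right) + 20 = \left(p^{2} + 0\right) + 20 = p^{2} + 20 = 20 + p^{2}$)
$\left(W{\left(U \right)} + 24\right)^{2} = \left(\left(20 + 8^{2}\right) + 24\right)^{2} = \left(\left(20 + 64\right) + 24\right)^{2} = \left(84 + 24\right)^{2} = 108^{2} = 11664$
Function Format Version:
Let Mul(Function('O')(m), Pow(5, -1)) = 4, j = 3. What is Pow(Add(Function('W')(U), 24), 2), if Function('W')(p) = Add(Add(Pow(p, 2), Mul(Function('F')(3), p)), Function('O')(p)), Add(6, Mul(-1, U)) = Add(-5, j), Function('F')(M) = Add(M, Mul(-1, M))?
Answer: 11664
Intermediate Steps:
Function('O')(m) = 20 (Function('O')(m) = Mul(5, 4) = 20)
Function('F')(M) = 0
U = 8 (U = Add(6, Mul(-1, Add(-5, 3))) = Add(6, Mul(-1, -2)) = Add(6, 2) = 8)
Function('W')(p) = Add(20, Pow(p, 2)) (Function('W')(p) = Add(Add(Pow(p, 2), Mul(0, p)), 20) = Add(Add(Pow(p, 2), 0), 20) = Add(Pow(p, 2), 20) = Add(20, Pow(p, 2)))
Pow(Add(Function('W')(U), 24), 2) = Pow(Add(Add(20, Pow(8, 2)), 24), 2) = Pow(Add(Add(20, 64), 24), 2) = Pow(Add(84, 24), 2) = Pow(108, 2) = 11664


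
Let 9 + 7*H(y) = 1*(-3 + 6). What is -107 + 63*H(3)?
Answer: -161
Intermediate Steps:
H(y) = -6/7 (H(y) = -9/7 + (1*(-3 + 6))/7 = -9/7 + (1*3)/7 = -9/7 + (⅐)*3 = -9/7 + 3/7 = -6/7)
-107 + 63*H(3) = -107 + 63*(-6/7) = -107 - 54 = -161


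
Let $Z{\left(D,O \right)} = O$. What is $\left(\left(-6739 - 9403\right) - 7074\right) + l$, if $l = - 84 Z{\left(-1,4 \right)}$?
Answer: $-23552$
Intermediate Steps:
$l = -336$ ($l = \left(-84\right) 4 = -336$)
$\left(\left(-6739 - 9403\right) - 7074\right) + l = \left(\left(-6739 - 9403\right) - 7074\right) - 336 = \left(-16142 - 7074\right) - 336 = -23216 - 336 = -23552$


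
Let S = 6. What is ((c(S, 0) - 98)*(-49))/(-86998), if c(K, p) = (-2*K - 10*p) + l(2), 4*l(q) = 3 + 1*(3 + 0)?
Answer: -10633/173996 ≈ -0.061111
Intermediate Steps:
l(q) = 3/2 (l(q) = (3 + 1*(3 + 0))/4 = (3 + 1*3)/4 = (3 + 3)/4 = (¼)*6 = 3/2)
c(K, p) = 3/2 - 10*p - 2*K (c(K, p) = (-2*K - 10*p) + 3/2 = (-10*p - 2*K) + 3/2 = 3/2 - 10*p - 2*K)
((c(S, 0) - 98)*(-49))/(-86998) = (((3/2 - 10*0 - 2*6) - 98)*(-49))/(-86998) = (((3/2 + 0 - 12) - 98)*(-49))*(-1/86998) = ((-21/2 - 98)*(-49))*(-1/86998) = -217/2*(-49)*(-1/86998) = (10633/2)*(-1/86998) = -10633/173996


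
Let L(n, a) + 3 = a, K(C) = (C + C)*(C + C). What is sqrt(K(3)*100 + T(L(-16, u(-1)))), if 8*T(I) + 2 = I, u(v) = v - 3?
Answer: 3*sqrt(6398)/4 ≈ 59.991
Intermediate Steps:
u(v) = -3 + v
K(C) = 4*C**2 (K(C) = (2*C)*(2*C) = 4*C**2)
L(n, a) = -3 + a
T(I) = -1/4 + I/8
sqrt(K(3)*100 + T(L(-16, u(-1)))) = sqrt((4*3**2)*100 + (-1/4 + (-3 + (-3 - 1))/8)) = sqrt((4*9)*100 + (-1/4 + (-3 - 4)/8)) = sqrt(36*100 + (-1/4 + (1/8)*(-7))) = sqrt(3600 + (-1/4 - 7/8)) = sqrt(3600 - 9/8) = sqrt(28791/8) = 3*sqrt(6398)/4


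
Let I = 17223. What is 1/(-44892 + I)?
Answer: -1/27669 ≈ -3.6142e-5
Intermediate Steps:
1/(-44892 + I) = 1/(-44892 + 17223) = 1/(-27669) = -1/27669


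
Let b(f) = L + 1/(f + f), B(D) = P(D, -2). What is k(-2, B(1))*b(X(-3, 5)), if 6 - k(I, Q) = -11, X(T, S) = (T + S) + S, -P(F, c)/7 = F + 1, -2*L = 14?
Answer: -1649/14 ≈ -117.79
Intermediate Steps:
L = -7 (L = -½*14 = -7)
P(F, c) = -7 - 7*F (P(F, c) = -7*(F + 1) = -7*(1 + F) = -7 - 7*F)
B(D) = -7 - 7*D
X(T, S) = T + 2*S (X(T, S) = (S + T) + S = T + 2*S)
b(f) = -7 + 1/(2*f) (b(f) = -7 + 1/(f + f) = -7 + 1/(2*f))
k(I, Q) = 17 (k(I, Q) = 6 - 1*(-11) = 6 + 11 = 17)
k(-2, B(1))*b(X(-3, 5)) = 17*(-7 + 1/(2*(-3 + 2*5))) = 17*(-7 + 1/(2*(-3 + 10))) = 17*(-7 + (½)/7) = 17*(-7 + (½)*(⅐)) = 17*(-7 + 1/14) = 17*(-97/14) = -1649/14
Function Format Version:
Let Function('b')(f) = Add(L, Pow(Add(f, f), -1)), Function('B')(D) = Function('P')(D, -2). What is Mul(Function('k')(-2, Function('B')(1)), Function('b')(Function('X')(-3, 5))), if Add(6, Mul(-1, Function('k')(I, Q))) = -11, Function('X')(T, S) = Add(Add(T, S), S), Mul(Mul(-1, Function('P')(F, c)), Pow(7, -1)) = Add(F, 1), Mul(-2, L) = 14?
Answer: Rational(-1649, 14) ≈ -117.79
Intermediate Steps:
L = -7 (L = Mul(Rational(-1, 2), 14) = -7)
Function('P')(F, c) = Add(-7, Mul(-7, F)) (Function('P')(F, c) = Mul(-7, Add(F, 1)) = Mul(-7, Add(1, F)) = Add(-7, Mul(-7, F)))
Function('B')(D) = Add(-7, Mul(-7, D))
Function('X')(T, S) = Add(T, Mul(2, S)) (Function('X')(T, S) = Add(Add(S, T), S) = Add(T, Mul(2, S)))
Function('b')(f) = Add(-7, Mul(Rational(1, 2), Pow(f, -1))) (Function('b')(f) = Add(-7, Pow(Add(f, f), -1)) = Add(-7, Pow(Mul(2, f), -1)) = Add(-7, Mul(Rational(1, 2), Pow(f, -1))))
Function('k')(I, Q) = 17 (Function('k')(I, Q) = Add(6, Mul(-1, -11)) = Add(6, 11) = 17)
Mul(Function('k')(-2, Function('B')(1)), Function('b')(Function('X')(-3, 5))) = Mul(17, Add(-7, Mul(Rational(1, 2), Pow(Add(-3, Mul(2, 5)), -1)))) = Mul(17, Add(-7, Mul(Rational(1, 2), Pow(Add(-3, 10), -1)))) = Mul(17, Add(-7, Mul(Rational(1, 2), Pow(7, -1)))) = Mul(17, Add(-7, Mul(Rational(1, 2), Rational(1, 7)))) = Mul(17, Add(-7, Rational(1, 14))) = Mul(17, Rational(-97, 14)) = Rational(-1649, 14)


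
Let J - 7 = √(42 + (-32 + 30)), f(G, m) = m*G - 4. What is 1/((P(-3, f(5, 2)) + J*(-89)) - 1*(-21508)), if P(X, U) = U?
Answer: 20891/436117041 + 178*√10/436117041 ≈ 4.9193e-5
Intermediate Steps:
f(G, m) = -4 + G*m (f(G, m) = G*m - 4 = -4 + G*m)
J = 7 + 2*√10 (J = 7 + √(42 + (-32 + 30)) = 7 + √(42 - 2) = 7 + √40 = 7 + 2*√10 ≈ 13.325)
1/((P(-3, f(5, 2)) + J*(-89)) - 1*(-21508)) = 1/(((-4 + 5*2) + (7 + 2*√10)*(-89)) - 1*(-21508)) = 1/(((-4 + 10) + (-623 - 178*√10)) + 21508) = 1/((6 + (-623 - 178*√10)) + 21508) = 1/((-617 - 178*√10) + 21508) = 1/(20891 - 178*√10)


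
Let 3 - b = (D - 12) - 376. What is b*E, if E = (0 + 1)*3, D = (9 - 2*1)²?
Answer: 1026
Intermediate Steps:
D = 49 (D = (9 - 2)² = 7² = 49)
E = 3 (E = 1*3 = 3)
b = 342 (b = 3 - ((49 - 12) - 376) = 3 - (37 - 376) = 3 - 1*(-339) = 3 + 339 = 342)
b*E = 342*3 = 1026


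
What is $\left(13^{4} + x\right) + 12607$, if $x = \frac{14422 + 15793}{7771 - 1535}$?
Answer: $\frac{256753863}{6236} \approx 41173.0$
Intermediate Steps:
$x = \frac{30215}{6236} \approx 4.8453$
$\left(13^{4} + x\right) + 12607 = \left(13^{4} + \frac{30215}{6236}\right) + 12607 = \left(28561 + \frac{30215}{6236}\right) + 12607 = \frac{178136611}{6236} + 12607 = \frac{256753863}{6236}$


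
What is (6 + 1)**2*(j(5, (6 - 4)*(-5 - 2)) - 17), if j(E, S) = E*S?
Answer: -4263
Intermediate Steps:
(6 + 1)**2*(j(5, (6 - 4)*(-5 - 2)) - 17) = (6 + 1)**2*(5*((6 - 4)*(-5 - 2)) - 17) = 7**2*(5*(2*(-7)) - 17) = 49*(5*(-14) - 17) = 49*(-70 - 17) = 49*(-87) = -4263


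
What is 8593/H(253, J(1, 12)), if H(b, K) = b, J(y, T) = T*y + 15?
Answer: 8593/253 ≈ 33.964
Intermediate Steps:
J(y, T) = 15 + T*y
8593/H(253, J(1, 12)) = 8593/253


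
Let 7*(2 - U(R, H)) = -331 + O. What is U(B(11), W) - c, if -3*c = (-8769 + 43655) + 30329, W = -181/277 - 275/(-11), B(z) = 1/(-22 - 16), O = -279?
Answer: 458377/21 ≈ 21827.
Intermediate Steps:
B(z) = -1/38 (B(z) = 1/(-38) = -1/38)
W = 6744/277 (W = -181*1/277 - 275*(-1/11) = -181/277 + 25 = 6744/277 ≈ 24.347)
U(R, H) = 624/7 (U(R, H) = 2 - (-331 - 279)/7 = 2 - 1/7*(-610) = 2 + 610/7 = 624/7)
c = -65215/3 (c = -((-8769 + 43655) + 30329)/3 = -(34886 + 30329)/3 = -1/3*65215 = -65215/3 ≈ -21738.)
U(B(11), W) - c = 624/7 - 1*(-65215/3) = 624/7 + 65215/3 = 458377/21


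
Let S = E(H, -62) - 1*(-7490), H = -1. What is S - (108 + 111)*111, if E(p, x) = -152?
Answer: -16971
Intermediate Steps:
S = 7338 (S = -152 - 1*(-7490) = -152 + 7490 = 7338)
S - (108 + 111)*111 = 7338 - (108 + 111)*111 = 7338 - 219*111 = 7338 - 1*24309 = 7338 - 24309 = -16971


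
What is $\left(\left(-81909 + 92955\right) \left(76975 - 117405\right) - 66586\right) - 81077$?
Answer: $-446737443$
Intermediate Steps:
$\left(\left(-81909 + 92955\right) \left(76975 - 117405\right) - 66586\right) - 81077 = \left(11046 \left(-40430\right) - 66586\right) - 81077 = \left(-446589780 - 66586\right) - 81077 = -446656366 - 81077 = -446737443$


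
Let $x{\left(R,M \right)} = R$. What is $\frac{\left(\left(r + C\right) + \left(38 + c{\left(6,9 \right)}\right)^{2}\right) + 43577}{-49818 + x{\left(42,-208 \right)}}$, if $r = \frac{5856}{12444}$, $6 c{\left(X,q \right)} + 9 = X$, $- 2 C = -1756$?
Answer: $- \frac{3118597}{3384768} \approx -0.92136$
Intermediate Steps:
$C = 878$ ($C = \left(- \frac{1}{2}\right) \left(-1756\right) = 878$)
$c{\left(X,q \right)} = - \frac{3}{2} + \frac{X}{6}$
$r = \frac{8}{17}$ ($r = 5856 \cdot \frac{1}{12444} = \frac{8}{17} \approx 0.47059$)
$\frac{\left(\left(r + C\right) + \left(38 + c{\left(6,9 \right)}\right)^{2}\right) + 43577}{-49818 + x{\left(42,-208 \right)}} = \frac{\left(\left(\frac{8}{17} + 878\right) + \left(38 + \left(- \frac{3}{2} + \frac{1}{6} \cdot 6\right)\right)^{2}\right) + 43577}{-49818 + 42} = \frac{\left(\frac{14934}{17} + \left(38 + \left(- \frac{3}{2} + 1\right)\right)^{2}\right) + 43577}{-49776} = \left(\left(\frac{14934}{17} + \left(38 - \frac{1}{2}\right)^{2}\right) + 43577\right) \left(- \frac{1}{49776}\right) = \left(\left(\frac{14934}{17} + \left(\frac{75}{2}\right)^{2}\right) + 43577\right) \left(- \frac{1}{49776}\right) = \left(\left(\frac{14934}{17} + \frac{5625}{4}\right) + 43577\right) \left(- \frac{1}{49776}\right) = \left(\frac{155361}{68} + 43577\right) \left(- \frac{1}{49776}\right) = \frac{3118597}{68} \left(- \frac{1}{49776}\right) = - \frac{3118597}{3384768}$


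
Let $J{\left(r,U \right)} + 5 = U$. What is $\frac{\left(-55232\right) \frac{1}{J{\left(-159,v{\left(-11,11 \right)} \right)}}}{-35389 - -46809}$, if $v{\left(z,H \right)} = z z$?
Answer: $- \frac{3452}{82795} \approx -0.041693$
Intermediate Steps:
$v{\left(z,H \right)} = z^{2}$
$J{\left(r,U \right)} = -5 + U$
$\frac{\left(-55232\right) \frac{1}{J{\left(-159,v{\left(-11,11 \right)} \right)}}}{-35389 - -46809} = \frac{\left(-55232\right) \frac{1}{-5 + \left(-11\right)^{2}}}{-35389 - -46809} = \frac{\left(-55232\right) \frac{1}{-5 + 121}}{-35389 + 46809} = \frac{\left(-55232\right) \frac{1}{116}}{11420} = \left(-55232\right) \frac{1}{116} \cdot \frac{1}{11420} = \left(- \frac{13808}{29}\right) \frac{1}{11420} = - \frac{3452}{82795}$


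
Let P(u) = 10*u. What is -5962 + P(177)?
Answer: -4192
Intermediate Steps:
-5962 + P(177) = -5962 + 10*177 = -5962 + 1770 = -4192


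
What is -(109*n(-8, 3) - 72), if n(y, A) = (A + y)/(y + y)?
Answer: 607/16 ≈ 37.938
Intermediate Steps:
n(y, A) = (A + y)/(2*y) (n(y, A) = (A + y)/((2*y)) = (A + y)*(1/(2*y)) = (A + y)/(2*y))
-(109*n(-8, 3) - 72) = -(109*((½)*(3 - 8)/(-8)) - 72) = -(109*((½)*(-⅛)*(-5)) - 72) = -(109*(5/16) - 72) = -(545/16 - 72) = -1*(-607/16) = 607/16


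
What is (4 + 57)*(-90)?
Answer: -5490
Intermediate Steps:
(4 + 57)*(-90) = 61*(-90) = -5490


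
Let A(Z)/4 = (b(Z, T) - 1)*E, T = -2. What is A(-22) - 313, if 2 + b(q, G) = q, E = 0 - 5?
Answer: 187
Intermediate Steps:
E = -5
b(q, G) = -2 + q
A(Z) = 60 - 20*Z (A(Z) = 4*(((-2 + Z) - 1)*(-5)) = 4*((-3 + Z)*(-5)) = 4*(15 - 5*Z) = 60 - 20*Z)
A(-22) - 313 = (60 - 20*(-22)) - 313 = (60 + 440) - 313 = 500 - 313 = 187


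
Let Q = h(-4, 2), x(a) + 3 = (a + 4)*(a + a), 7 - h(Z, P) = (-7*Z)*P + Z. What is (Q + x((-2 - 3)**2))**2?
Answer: 1965604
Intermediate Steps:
h(Z, P) = 7 - Z + 7*P*Z (h(Z, P) = 7 - ((-7*Z)*P + Z) = 7 - (-7*P*Z + Z) = 7 - (Z - 7*P*Z) = 7 + (-Z + 7*P*Z) = 7 - Z + 7*P*Z)
x(a) = -3 + 2*a*(4 + a) (x(a) = -3 + (a + 4)*(a + a) = -3 + (4 + a)*(2*a) = -3 + 2*a*(4 + a))
Q = -45 (Q = 7 - 1*(-4) + 7*2*(-4) = 7 + 4 - 56 = -45)
(Q + x((-2 - 3)**2))**2 = (-45 + (-3 + 2*((-2 - 3)**2)**2 + 8*(-2 - 3)**2))**2 = (-45 + (-3 + 2*((-5)**2)**2 + 8*(-5)**2))**2 = (-45 + (-3 + 2*25**2 + 8*25))**2 = (-45 + (-3 + 2*625 + 200))**2 = (-45 + (-3 + 1250 + 200))**2 = (-45 + 1447)**2 = 1402**2 = 1965604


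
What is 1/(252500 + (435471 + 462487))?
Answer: 1/1150458 ≈ 8.6922e-7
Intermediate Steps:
1/(252500 + (435471 + 462487)) = 1/(252500 + 897958) = 1/1150458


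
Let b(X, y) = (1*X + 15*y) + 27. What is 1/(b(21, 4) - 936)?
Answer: -1/828 ≈ -0.0012077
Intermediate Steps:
b(X, y) = 27 + X + 15*y (b(X, y) = (X + 15*y) + 27 = 27 + X + 15*y)
1/(b(21, 4) - 936) = 1/((27 + 21 + 15*4) - 936) = 1/((27 + 21 + 60) - 936) = 1/(108 - 936) = 1/(-828) = -1/828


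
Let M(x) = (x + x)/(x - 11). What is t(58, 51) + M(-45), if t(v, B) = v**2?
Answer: 94237/28 ≈ 3365.6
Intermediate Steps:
M(x) = 2*x/(-11 + x) (M(x) = (2*x)/(-11 + x) = 2*x/(-11 + x))
t(58, 51) + M(-45) = 58**2 + 2*(-45)/(-11 - 45) = 3364 + 2*(-45)/(-56) = 3364 + 2*(-45)*(-1/56) = 3364 + 45/28 = 94237/28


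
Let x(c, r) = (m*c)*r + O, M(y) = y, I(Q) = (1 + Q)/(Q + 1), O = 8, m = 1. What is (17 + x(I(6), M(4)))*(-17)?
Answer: -493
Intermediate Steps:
I(Q) = 1 (I(Q) = (1 + Q)/(1 + Q) = 1)
x(c, r) = 8 + c*r (x(c, r) = (1*c)*r + 8 = c*r + 8 = 8 + c*r)
(17 + x(I(6), M(4)))*(-17) = (17 + (8 + 1*4))*(-17) = (17 + (8 + 4))*(-17) = (17 + 12)*(-17) = 29*(-17) = -493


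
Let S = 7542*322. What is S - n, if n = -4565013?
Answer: 6993537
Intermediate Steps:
S = 2428524
S - n = 2428524 - 1*(-4565013) = 2428524 + 4565013 = 6993537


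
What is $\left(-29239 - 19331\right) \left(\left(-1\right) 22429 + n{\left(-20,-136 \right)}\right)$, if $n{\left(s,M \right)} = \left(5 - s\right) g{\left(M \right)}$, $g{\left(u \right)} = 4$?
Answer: $1084519530$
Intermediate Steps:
$n{\left(s,M \right)} = 20 - 4 s$ ($n{\left(s,M \right)} = \left(5 - s\right) 4 = 20 - 4 s$)
$\left(-29239 - 19331\right) \left(\left(-1\right) 22429 + n{\left(-20,-136 \right)}\right) = \left(-29239 - 19331\right) \left(\left(-1\right) 22429 + \left(20 - -80\right)\right) = - 48570 \left(-22429 + \left(20 + 80\right)\right) = - 48570 \left(-22429 + 100\right) = \left(-48570\right) \left(-22329\right) = 1084519530$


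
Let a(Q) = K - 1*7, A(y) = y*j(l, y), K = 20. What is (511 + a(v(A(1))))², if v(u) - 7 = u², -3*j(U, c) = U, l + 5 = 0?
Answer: 274576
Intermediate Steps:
l = -5 (l = -5 + 0 = -5)
j(U, c) = -U/3
A(y) = 5*y/3 (A(y) = y*(-⅓*(-5)) = y*(5/3) = 5*y/3)
v(u) = 7 + u²
a(Q) = 13 (a(Q) = 20 - 1*7 = 20 - 7 = 13)
(511 + a(v(A(1))))² = (511 + 13)² = 524² = 274576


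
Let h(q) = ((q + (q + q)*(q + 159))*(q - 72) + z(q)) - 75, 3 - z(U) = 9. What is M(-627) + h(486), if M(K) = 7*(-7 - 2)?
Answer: 259754220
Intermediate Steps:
M(K) = -63 (M(K) = 7*(-9) = -63)
z(U) = -6 (z(U) = 3 - 1*9 = 3 - 9 = -6)
h(q) = -81 + (-72 + q)*(q + 2*q*(159 + q)) (h(q) = ((q + (q + q)*(q + 159))*(q - 72) - 6) - 75 = ((q + (2*q)*(159 + q))*(-72 + q) - 6) - 75 = ((q + 2*q*(159 + q))*(-72 + q) - 6) - 75 = ((-72 + q)*(q + 2*q*(159 + q)) - 6) - 75 = (-6 + (-72 + q)*(q + 2*q*(159 + q))) - 75 = -81 + (-72 + q)*(q + 2*q*(159 + q)))
M(-627) + h(486) = -63 + (-81 - 22968*486 + 2*486³ + 175*486²) = -63 + (-81 - 11162448 + 2*114791256 + 175*236196) = -63 + (-81 - 11162448 + 229582512 + 41334300) = -63 + 259754283 = 259754220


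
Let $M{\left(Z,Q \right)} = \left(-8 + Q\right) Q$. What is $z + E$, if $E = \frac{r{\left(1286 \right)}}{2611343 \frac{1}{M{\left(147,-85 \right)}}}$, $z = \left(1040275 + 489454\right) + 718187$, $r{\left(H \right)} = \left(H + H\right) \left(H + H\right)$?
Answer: $\frac{5922372740708}{2611343} \approx 2.2679 \cdot 10^{6}$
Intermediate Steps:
$M{\left(Z,Q \right)} = Q \left(-8 + Q\right)$
$r{\left(H \right)} = 4 H^{2}$ ($r{\left(H \right)} = 2 H 2 H = 4 H^{2}$)
$z = 2247916$ ($z = 1529729 + 718187 = 2247916$)
$E = \frac{52293029520}{2611343}$ ($E = \frac{4 \cdot 1286^{2}}{2611343 \frac{1}{\left(-85\right) \left(-8 - 85\right)}} = \frac{4 \cdot 1653796}{2611343 \frac{1}{\left(-85\right) \left(-93\right)}} = \frac{6615184}{2611343 \cdot \frac{1}{7905}} = \frac{6615184}{\frac{2611343}{7905}} = 6615184 \cdot \frac{7905}{2611343} = \frac{52293029520}{2611343} \approx 20025.0$)
$z + E = 2247916 + \frac{52293029520}{2611343} = \frac{5922372740708}{2611343}$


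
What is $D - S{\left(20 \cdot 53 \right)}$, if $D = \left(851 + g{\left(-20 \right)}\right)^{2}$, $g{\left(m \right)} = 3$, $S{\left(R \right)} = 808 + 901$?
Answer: $727607$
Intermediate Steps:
$S{\left(R \right)} = 1709$
$D = 729316$ ($D = \left(851 + 3\right)^{2} = 854^{2} = 729316$)
$D - S{\left(20 \cdot 53 \right)} = 729316 - 1709 = 727607$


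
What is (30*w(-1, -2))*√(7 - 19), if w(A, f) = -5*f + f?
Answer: 480*I*√3 ≈ 831.38*I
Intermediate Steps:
w(A, f) = -4*f
(30*w(-1, -2))*√(7 - 19) = (30*(-4*(-2)))*√(7 - 19) = (30*8)*√(-12) = 240*(2*I*√3) = 480*I*√3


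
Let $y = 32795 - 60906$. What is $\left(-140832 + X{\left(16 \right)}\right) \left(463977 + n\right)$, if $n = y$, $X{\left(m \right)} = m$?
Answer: $-61376906656$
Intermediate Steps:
$y = -28111$ ($y = 32795 - 60906 = -28111$)
$n = -28111$
$\left(-140832 + X{\left(16 \right)}\right) \left(463977 + n\right) = \left(-140832 + 16\right) \left(463977 - 28111\right) = \left(-140816\right) 435866 = -61376906656$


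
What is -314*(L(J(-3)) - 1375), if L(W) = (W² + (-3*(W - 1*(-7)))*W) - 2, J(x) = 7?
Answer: 509308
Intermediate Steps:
L(W) = -2 + W² + W*(-21 - 3*W) (L(W) = (W² + (-3*(W + 7))*W) - 2 = (W² + (-3*(7 + W))*W) - 2 = (W² + (-21 - 3*W)*W) - 2 = (W² + W*(-21 - 3*W)) - 2 = -2 + W² + W*(-21 - 3*W))
-314*(L(J(-3)) - 1375) = -314*((-2 - 21*7 - 2*7²) - 1375) = -314*((-2 - 147 - 2*49) - 1375) = -314*((-2 - 147 - 98) - 1375) = -314*(-247 - 1375) = -314*(-1622) = 509308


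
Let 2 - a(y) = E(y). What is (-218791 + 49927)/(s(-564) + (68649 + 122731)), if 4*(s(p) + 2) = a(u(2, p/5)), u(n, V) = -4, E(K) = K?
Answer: -337728/382759 ≈ -0.88235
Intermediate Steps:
a(y) = 2 - y
s(p) = -½ (s(p) = -2 + (2 - 1*(-4))/4 = -2 + (2 + 4)/4 = -2 + (¼)*6 = -2 + 3/2 = -½)
(-218791 + 49927)/(s(-564) + (68649 + 122731)) = (-218791 + 49927)/(-½ + (68649 + 122731)) = -168864/(-½ + 191380) = -168864/382759/2 = -168864*2/382759 = -337728/382759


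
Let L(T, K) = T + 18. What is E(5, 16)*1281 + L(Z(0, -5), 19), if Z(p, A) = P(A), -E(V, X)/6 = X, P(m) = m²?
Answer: -122933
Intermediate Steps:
E(V, X) = -6*X
Z(p, A) = A²
L(T, K) = 18 + T
E(5, 16)*1281 + L(Z(0, -5), 19) = -6*16*1281 + (18 + (-5)²) = -96*1281 + (18 + 25) = -122976 + 43 = -122933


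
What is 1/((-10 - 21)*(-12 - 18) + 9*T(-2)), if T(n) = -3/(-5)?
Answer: 5/4677 ≈ 0.0010691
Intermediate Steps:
T(n) = ⅗ (T(n) = -3*(-⅕) = ⅗)
1/((-10 - 21)*(-12 - 18) + 9*T(-2)) = 1/((-10 - 21)*(-12 - 18) + 9*(⅗)) = 1/(-31*(-30) + 27/5) = 1/(930 + 27/5) = 1/(4677/5) = 5/4677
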